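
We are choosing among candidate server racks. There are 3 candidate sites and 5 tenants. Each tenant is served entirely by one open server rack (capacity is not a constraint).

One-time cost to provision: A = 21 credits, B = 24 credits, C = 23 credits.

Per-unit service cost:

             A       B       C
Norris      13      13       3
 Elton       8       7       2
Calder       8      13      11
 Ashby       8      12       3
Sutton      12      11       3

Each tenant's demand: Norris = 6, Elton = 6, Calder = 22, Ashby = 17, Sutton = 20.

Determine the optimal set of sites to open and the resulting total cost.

Open A and C; minimum total cost 361.

For any fixed open set, each tenant goes to its cheapest open site; total = fixed + service.
{A, C}: Norris→C 3·6=18, Elton→C 2·6=12, Calder→A 8·22=176, Ashby→C 3·17=51, Sutton→C 3·20=60. Service 317; fixed 44; total 361.
{A, B, C}: Norris→C 3·6=18, Elton→C 2·6=12, Calder→A 8·22=176, Ashby→C 3·17=51, Sutton→C 3·20=60. Service 317; fixed 68; total 385.
{C}: service 383 + fixed 23 = 406
{A}: service 678 + fixed 21 = 699
(All 7 nonempty subsets were checked; A and C is lowest.)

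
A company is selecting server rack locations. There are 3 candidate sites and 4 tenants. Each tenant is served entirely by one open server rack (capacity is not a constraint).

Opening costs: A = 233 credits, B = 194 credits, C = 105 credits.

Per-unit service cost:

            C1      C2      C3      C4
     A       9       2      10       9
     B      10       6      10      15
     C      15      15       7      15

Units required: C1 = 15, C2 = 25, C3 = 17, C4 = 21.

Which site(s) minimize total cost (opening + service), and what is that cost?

For any fixed open set, each tenant goes to its cheapest open site; total = fixed + service.
{A}: C1→A 9·15=135, C2→A 2·25=50, C3→A 10·17=170, C4→A 9·21=189. Service 544; fixed 233; total 777.
{A, C}: C1→A 9·15=135, C2→A 2·25=50, C3→C 7·17=119, C4→A 9·21=189. Service 493; fixed 338; total 831.
{A, B}: C1→A 9·15=135, C2→A 2·25=50, C3→A 10·17=170, C4→A 9·21=189. Service 544; fixed 427; total 971.
{A, B, C}: service 493 + fixed 532 = 1025
No other subset beats 777.

Open A only; minimum total cost 777.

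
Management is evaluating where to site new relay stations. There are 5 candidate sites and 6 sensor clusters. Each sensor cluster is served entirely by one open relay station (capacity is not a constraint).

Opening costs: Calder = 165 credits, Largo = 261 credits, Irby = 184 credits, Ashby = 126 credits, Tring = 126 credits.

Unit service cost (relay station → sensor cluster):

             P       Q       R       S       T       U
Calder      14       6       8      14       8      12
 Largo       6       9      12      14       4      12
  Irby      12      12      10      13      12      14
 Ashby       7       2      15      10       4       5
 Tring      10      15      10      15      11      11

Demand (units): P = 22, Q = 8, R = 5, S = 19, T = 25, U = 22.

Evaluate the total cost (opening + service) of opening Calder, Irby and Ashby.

Total cost: 1085

Each sensor cluster is assigned to its cheapest site among the open ones.
{Calder, Irby, Ashby}: P→Ashby 7·22=154, Q→Ashby 2·8=16, R→Calder 8·5=40, S→Ashby 10·19=190, T→Ashby 4·25=100, U→Ashby 5·22=110. Service 610; fixed 475; total 1085.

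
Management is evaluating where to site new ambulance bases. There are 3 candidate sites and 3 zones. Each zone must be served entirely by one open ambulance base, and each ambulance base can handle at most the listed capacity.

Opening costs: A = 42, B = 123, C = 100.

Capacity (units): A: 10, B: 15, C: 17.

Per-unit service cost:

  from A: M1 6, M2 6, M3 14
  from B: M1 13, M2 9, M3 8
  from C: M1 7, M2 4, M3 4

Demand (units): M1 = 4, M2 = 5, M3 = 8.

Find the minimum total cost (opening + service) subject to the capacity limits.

Minimum total cost: 180

Open {C}: M1→C 7·4=28, M2→C 4·5=20, M3→C 4·8=32.
Loads: C carries 17/17. Service 80; fixed 100; total 180.
Next best feasible plan costs 218.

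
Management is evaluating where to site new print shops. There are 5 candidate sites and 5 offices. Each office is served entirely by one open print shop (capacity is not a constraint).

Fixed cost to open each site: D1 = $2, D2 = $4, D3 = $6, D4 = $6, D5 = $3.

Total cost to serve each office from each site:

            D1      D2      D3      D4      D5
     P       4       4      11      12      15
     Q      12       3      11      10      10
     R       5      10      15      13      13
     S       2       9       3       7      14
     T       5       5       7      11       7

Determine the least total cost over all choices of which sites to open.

For any fixed open set, each office goes to its cheapest open site; total = fixed + service.
{D1, D2}: P→D1 4, Q→D2 3, R→D1 5, S→D1 2, T→D1 5. Service 19; fixed 6; total 25.
{D1, D2, D5}: service 19 + fixed 9 = 28
{D1}: P→D1 4, Q→D1 12, R→D1 5, S→D1 2, T→D1 5. Service 28; fixed 2; total 30.
{D1, D2, D3, D4, D5}: P→D1 4, Q→D2 3, R→D1 5, S→D1 2, T→D1 5. Service 19; fixed 21; total 40.
No other subset beats 25.

Minimum total cost: 25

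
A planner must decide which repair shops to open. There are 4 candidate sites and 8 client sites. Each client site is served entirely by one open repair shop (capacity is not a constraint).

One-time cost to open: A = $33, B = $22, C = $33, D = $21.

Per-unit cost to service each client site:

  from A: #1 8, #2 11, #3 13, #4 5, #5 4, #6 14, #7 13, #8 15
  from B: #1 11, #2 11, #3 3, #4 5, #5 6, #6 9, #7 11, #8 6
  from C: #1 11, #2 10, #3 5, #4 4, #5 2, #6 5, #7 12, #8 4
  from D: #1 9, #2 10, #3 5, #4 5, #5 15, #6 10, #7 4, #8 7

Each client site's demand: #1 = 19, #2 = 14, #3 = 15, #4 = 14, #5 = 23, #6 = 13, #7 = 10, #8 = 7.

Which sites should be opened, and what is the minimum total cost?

For any fixed open set, each client site goes to its cheapest open site; total = fixed + service.
{B, C, D}: #1→D 9·19=171, #2→C 10·14=140, #3→B 3·15=45, #4→C 4·14=56, #5→C 2·23=46, #6→C 5·13=65, #7→D 4·10=40, #8→C 4·7=28. Service 591; fixed 76; total 667.
{C, D}: service 621 + fixed 54 = 675
{A, B, C, D}: service 572 + fixed 109 = 681
{D}: service 1020 + fixed 21 = 1041
No other subset beats 667.

Open B, C and D; minimum total cost 667.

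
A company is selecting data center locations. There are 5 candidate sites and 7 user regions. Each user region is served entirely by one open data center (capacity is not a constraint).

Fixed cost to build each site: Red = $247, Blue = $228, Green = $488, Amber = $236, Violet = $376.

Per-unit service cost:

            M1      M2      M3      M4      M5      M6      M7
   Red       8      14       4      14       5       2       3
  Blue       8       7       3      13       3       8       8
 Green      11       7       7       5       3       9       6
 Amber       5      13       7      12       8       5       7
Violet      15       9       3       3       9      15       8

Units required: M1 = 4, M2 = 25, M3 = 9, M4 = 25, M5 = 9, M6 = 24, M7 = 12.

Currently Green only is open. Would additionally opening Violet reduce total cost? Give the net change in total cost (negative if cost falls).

Current service cost with {Green}: 722.
Adding Violet: each user region re-picks its cheapest; new service cost 636, saving 86.
Extra fixed cost: 376. Net change = 376 − 86 = 290.
(Totals: 1210 → 1500.)

No — net change +290 (cost rises by 290).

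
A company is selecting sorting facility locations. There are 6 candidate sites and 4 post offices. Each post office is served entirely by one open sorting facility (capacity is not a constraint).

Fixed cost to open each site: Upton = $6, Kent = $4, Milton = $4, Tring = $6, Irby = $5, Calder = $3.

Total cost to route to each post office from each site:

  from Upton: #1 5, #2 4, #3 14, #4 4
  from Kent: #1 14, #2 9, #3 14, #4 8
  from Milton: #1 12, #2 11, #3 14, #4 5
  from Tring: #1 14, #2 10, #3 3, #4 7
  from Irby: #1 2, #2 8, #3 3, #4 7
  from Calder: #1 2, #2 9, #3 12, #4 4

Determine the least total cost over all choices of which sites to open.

For any fixed open set, each post office goes to its cheapest open site; total = fixed + service.
{Upton, Irby}: #1→Irby 2, #2→Upton 4, #3→Irby 3, #4→Upton 4. Service 13; fixed 11; total 24.
{Irby}: #1→Irby 2, #2→Irby 8, #3→Irby 3, #4→Irby 7. Service 20; fixed 5; total 25.
{Irby, Calder}: service 17 + fixed 8 = 25
{Upton, Kent, Milton, Tring, Irby, Calder}: service 13 + fixed 28 = 41
No other subset beats 24.

Minimum total cost: 24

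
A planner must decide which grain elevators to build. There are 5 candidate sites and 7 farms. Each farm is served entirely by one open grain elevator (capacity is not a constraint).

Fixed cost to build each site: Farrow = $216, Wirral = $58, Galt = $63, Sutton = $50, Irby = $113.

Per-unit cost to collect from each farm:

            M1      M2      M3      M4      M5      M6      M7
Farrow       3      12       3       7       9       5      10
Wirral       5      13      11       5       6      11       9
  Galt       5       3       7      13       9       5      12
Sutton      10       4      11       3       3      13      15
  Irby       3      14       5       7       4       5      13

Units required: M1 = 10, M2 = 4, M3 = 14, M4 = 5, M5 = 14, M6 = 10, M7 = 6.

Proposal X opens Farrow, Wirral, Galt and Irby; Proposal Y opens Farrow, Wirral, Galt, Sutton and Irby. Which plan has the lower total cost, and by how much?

Proposal X is cheaper by 26.

Proposal X: {Farrow, Wirral, Galt, Irby}: M1→Farrow 3·10=30, M2→Galt 3·4=12, M3→Farrow 3·14=42, M4→Wirral 5·5=25, M5→Irby 4·14=56, M6→Farrow 5·10=50, M7→Wirral 9·6=54. Service 269; fixed 450; total 719.
Proposal Y: {Farrow, Wirral, Galt, Sutton, Irby}: M1→Farrow 3·10=30, M2→Galt 3·4=12, M3→Farrow 3·14=42, M4→Sutton 3·5=15, M5→Sutton 3·14=42, M6→Farrow 5·10=50, M7→Wirral 9·6=54. Service 245; fixed 500; total 745.
Difference: |719 − 745| = 26.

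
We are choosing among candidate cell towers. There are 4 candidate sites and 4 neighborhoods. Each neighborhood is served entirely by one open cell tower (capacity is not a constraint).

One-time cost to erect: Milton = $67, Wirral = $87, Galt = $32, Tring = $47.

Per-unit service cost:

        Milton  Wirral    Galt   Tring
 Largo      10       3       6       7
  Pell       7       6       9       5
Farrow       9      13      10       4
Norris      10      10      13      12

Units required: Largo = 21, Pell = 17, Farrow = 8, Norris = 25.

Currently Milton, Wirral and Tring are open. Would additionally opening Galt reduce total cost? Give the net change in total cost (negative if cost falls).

Current service cost with {Milton, Wirral, Tring}: 430.
Adding Galt: each neighborhood re-picks its cheapest; new service cost 430, saving 0.
Extra fixed cost: 32. Net change = 32 − 0 = 32.
(Totals: 631 → 663.)

No — net change +32 (cost rises by 32).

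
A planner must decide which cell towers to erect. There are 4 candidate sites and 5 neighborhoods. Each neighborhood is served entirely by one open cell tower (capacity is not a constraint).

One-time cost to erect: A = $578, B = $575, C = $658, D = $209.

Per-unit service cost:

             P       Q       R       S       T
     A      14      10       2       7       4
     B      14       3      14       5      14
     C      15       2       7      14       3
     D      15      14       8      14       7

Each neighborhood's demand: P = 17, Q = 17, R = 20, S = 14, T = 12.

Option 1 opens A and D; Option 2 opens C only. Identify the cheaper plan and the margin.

Option 2 is cheaper by 62.

Option 1: {A, D}: P→A 14·17=238, Q→A 10·17=170, R→A 2·20=40, S→A 7·14=98, T→A 4·12=48. Service 594; fixed 787; total 1381.
Option 2: {C}: P→C 15·17=255, Q→C 2·17=34, R→C 7·20=140, S→C 14·14=196, T→C 3·12=36. Service 661; fixed 658; total 1319.
Difference: |1381 − 1319| = 62.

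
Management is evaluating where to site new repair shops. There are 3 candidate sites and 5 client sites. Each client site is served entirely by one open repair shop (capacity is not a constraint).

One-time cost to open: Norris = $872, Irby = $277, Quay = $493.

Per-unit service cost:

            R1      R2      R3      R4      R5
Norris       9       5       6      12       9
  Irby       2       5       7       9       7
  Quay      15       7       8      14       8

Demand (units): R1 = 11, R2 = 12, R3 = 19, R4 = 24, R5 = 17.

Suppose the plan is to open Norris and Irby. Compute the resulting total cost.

Each client site is assigned to its cheapest site among the open ones.
{Norris, Irby}: R1→Irby 2·11=22, R2→Norris 5·12=60, R3→Norris 6·19=114, R4→Irby 9·24=216, R5→Irby 7·17=119. Service 531; fixed 1149; total 1680.

Total cost: 1680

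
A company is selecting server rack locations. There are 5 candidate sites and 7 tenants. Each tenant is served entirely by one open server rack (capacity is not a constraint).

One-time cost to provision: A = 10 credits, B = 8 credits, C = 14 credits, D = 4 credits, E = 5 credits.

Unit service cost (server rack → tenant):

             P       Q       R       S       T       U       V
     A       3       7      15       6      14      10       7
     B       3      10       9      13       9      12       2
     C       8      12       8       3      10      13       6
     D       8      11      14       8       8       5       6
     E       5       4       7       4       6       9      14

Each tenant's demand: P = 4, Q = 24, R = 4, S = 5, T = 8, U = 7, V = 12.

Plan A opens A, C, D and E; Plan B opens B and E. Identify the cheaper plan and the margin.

Plan B is cheaper by 35.

Plan A: {A, C, D, E}: P→A 3·4=12, Q→E 4·24=96, R→E 7·4=28, S→C 3·5=15, T→E 6·8=48, U→D 5·7=35, V→C 6·12=72. Service 306; fixed 33; total 339.
Plan B: {B, E}: P→B 3·4=12, Q→E 4·24=96, R→E 7·4=28, S→E 4·5=20, T→E 6·8=48, U→E 9·7=63, V→B 2·12=24. Service 291; fixed 13; total 304.
Difference: |339 − 304| = 35.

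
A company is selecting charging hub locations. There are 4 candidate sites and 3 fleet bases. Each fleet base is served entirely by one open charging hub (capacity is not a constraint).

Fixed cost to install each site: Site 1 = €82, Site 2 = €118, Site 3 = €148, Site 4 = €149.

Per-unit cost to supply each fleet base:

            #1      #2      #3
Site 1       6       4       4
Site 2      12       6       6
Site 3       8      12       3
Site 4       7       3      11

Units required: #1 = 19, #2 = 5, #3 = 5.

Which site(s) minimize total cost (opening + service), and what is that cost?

Open Site 1 only; minimum total cost 236.

For any fixed open set, each fleet base goes to its cheapest open site; total = fixed + service.
{Site 1}: #1→Site 1 6·19=114, #2→Site 1 4·5=20, #3→Site 1 4·5=20. Service 154; fixed 82; total 236.
{Site 4}: service 203 + fixed 149 = 352
{Site 1, Site 2}: #1→Site 1 6·19=114, #2→Site 1 4·5=20, #3→Site 1 4·5=20. Service 154; fixed 200; total 354.
{Site 1, Site 2, Site 3, Site 4}: service 144 + fixed 497 = 641
No other subset beats 236.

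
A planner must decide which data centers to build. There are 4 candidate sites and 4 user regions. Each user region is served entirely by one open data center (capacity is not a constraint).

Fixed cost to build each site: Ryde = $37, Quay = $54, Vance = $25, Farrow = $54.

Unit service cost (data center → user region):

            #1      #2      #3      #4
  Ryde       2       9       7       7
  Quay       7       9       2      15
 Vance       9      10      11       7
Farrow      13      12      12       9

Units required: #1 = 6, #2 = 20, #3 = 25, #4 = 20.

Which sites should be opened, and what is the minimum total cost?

For any fixed open set, each user region goes to its cheapest open site; total = fixed + service.
{Ryde, Quay}: #1→Ryde 2·6=12, #2→Ryde 9·20=180, #3→Quay 2·25=50, #4→Ryde 7·20=140. Service 382; fixed 91; total 473.
{Quay, Vance}: #1→Quay 7·6=42, #2→Quay 9·20=180, #3→Quay 2·25=50, #4→Vance 7·20=140. Service 412; fixed 79; total 491.
{Ryde, Quay, Vance}: #1→Ryde 2·6=12, #2→Ryde 9·20=180, #3→Quay 2·25=50, #4→Ryde 7·20=140. Service 382; fixed 116; total 498.
{Ryde, Quay, Vance, Farrow}: #1→Ryde 2·6=12, #2→Ryde 9·20=180, #3→Quay 2·25=50, #4→Ryde 7·20=140. Service 382; fixed 170; total 552.
No other subset beats 473.

Open Ryde and Quay; minimum total cost 473.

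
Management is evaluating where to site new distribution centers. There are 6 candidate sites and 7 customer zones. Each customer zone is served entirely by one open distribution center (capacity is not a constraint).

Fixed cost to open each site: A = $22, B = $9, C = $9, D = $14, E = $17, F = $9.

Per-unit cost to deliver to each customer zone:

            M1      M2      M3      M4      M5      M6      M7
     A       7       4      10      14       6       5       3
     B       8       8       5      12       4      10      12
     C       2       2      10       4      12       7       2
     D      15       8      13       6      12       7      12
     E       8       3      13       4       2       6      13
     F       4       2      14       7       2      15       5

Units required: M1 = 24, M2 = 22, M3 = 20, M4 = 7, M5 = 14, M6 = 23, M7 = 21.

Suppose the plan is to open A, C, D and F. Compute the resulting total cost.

Each customer zone is assigned to its cheapest site among the open ones.
{A, C, D, F}: M1→C 2·24=48, M2→C 2·22=44, M3→A 10·20=200, M4→C 4·7=28, M5→F 2·14=28, M6→A 5·23=115, M7→C 2·21=42. Service 505; fixed 54; total 559.

Total cost: 559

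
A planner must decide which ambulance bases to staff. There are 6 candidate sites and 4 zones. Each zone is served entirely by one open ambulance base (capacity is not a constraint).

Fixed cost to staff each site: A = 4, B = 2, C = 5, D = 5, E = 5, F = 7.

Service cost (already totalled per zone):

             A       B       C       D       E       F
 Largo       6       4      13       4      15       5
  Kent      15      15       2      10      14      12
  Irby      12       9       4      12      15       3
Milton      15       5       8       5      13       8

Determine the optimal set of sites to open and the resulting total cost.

For any fixed open set, each zone goes to its cheapest open site; total = fixed + service.
{B, C}: Largo→B 4, Kent→C 2, Irby→C 4, Milton→B 5. Service 15; fixed 7; total 22.
{C, D}: Largo→D 4, Kent→C 2, Irby→C 4, Milton→D 5. Service 15; fixed 10; total 25.
{A, B, C}: Largo→B 4, Kent→C 2, Irby→C 4, Milton→B 5. Service 15; fixed 11; total 26.
{A, B, C, D, E, F}: service 14 + fixed 28 = 42
No other subset beats 22.

Open B and C; minimum total cost 22.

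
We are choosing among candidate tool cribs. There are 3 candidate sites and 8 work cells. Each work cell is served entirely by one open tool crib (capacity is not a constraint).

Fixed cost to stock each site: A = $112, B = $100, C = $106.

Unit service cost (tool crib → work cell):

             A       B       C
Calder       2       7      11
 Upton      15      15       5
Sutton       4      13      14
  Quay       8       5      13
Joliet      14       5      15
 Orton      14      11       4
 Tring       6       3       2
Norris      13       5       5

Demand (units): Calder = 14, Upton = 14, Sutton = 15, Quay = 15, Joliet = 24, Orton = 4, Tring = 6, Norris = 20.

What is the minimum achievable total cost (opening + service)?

Minimum total cost: 799

For any fixed open set, each work cell goes to its cheapest open site; total = fixed + service.
{A, B, C}: Calder→A 2·14=28, Upton→C 5·14=70, Sutton→A 4·15=60, Quay→B 5·15=75, Joliet→B 5·24=120, Orton→C 4·4=16, Tring→C 2·6=12, Norris→B 5·20=100. Service 481; fixed 318; total 799.
{A, B}: Calder→A 2·14=28, Upton→A 15·14=210, Sutton→A 4·15=60, Quay→B 5·15=75, Joliet→B 5·24=120, Orton→B 11·4=44, Tring→B 3·6=18, Norris→B 5·20=100. Service 655; fixed 212; total 867.
{B, C}: Calder→B 7·14=98, Upton→C 5·14=70, Sutton→B 13·15=195, Quay→B 5·15=75, Joliet→B 5·24=120, Orton→C 4·4=16, Tring→C 2·6=12, Norris→B 5·20=100. Service 686; fixed 206; total 892.
{B}: service 860 + fixed 100 = 960
No other subset beats 799.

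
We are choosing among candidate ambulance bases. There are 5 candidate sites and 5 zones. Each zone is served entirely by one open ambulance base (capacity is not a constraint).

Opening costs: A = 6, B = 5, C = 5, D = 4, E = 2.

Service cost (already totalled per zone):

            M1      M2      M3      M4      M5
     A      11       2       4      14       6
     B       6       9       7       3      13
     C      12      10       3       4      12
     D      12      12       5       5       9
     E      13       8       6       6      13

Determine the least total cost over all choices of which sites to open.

For any fixed open set, each zone goes to its cheapest open site; total = fixed + service.
{A, B}: M1→B 6, M2→A 2, M3→A 4, M4→B 3, M5→A 6. Service 21; fixed 11; total 32.
{A, B, E}: service 21 + fixed 13 = 34
{A, B, C}: service 20 + fixed 16 = 36
{A, B, C, D, E}: M1→B 6, M2→A 2, M3→C 3, M4→B 3, M5→A 6. Service 20; fixed 22; total 42.
No other subset beats 32.

Minimum total cost: 32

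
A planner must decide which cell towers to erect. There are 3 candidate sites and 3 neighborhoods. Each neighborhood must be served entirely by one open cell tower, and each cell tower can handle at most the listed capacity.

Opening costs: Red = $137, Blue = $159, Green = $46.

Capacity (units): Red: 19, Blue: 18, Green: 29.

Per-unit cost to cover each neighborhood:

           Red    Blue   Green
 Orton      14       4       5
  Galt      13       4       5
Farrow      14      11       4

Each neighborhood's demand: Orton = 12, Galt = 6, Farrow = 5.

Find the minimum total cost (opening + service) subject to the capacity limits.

Minimum total cost: 156

Open {Green}: Orton→Green 5·12=60, Galt→Green 5·6=30, Farrow→Green 4·5=20.
Loads: Green carries 23/29. Service 110; fixed 46; total 156.
Next best feasible plan costs 293.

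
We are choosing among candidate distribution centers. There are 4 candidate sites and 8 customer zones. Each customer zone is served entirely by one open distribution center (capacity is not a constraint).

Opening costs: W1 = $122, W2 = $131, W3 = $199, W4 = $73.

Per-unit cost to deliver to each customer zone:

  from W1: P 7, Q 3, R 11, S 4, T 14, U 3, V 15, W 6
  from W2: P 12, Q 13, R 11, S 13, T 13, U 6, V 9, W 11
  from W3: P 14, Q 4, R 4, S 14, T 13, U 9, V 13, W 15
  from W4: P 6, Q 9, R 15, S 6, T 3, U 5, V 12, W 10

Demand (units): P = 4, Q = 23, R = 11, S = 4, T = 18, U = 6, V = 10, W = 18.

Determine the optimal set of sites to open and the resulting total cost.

For any fixed open set, each customer zone goes to its cheapest open site; total = fixed + service.
{W1, W4}: P→W4 6·4=24, Q→W1 3·23=69, R→W1 11·11=121, S→W1 4·4=16, T→W4 3·18=54, U→W1 3·6=18, V→W4 12·10=120, W→W1 6·18=108. Service 530; fixed 195; total 725.
{W1, W2, W4}: P→W4 6·4=24, Q→W1 3·23=69, R→W1 11·11=121, S→W1 4·4=16, T→W4 3·18=54, U→W1 3·6=18, V→W2 9·10=90, W→W1 6·18=108. Service 500; fixed 326; total 826.
{W3, W4}: service 568 + fixed 272 = 840
{W1, W2, W3, W4}: service 423 + fixed 525 = 948
No other subset beats 725.

Open W1 and W4; minimum total cost 725.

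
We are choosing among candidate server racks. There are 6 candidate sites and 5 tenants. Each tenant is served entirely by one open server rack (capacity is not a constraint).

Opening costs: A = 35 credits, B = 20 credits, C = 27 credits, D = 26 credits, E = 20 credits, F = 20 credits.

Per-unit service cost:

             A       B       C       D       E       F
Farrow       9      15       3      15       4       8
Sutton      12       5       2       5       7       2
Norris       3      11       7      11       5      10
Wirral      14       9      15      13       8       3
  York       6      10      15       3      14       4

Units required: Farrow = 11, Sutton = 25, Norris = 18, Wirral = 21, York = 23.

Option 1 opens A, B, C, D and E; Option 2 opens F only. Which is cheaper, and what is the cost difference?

Option 1: {A, B, C, D, E}: Farrow→C 3·11=33, Sutton→C 2·25=50, Norris→A 3·18=54, Wirral→E 8·21=168, York→D 3·23=69. Service 374; fixed 128; total 502.
Option 2: {F}: Farrow→F 8·11=88, Sutton→F 2·25=50, Norris→F 10·18=180, Wirral→F 3·21=63, York→F 4·23=92. Service 473; fixed 20; total 493.
Difference: |502 − 493| = 9.

Option 2 is cheaper by 9.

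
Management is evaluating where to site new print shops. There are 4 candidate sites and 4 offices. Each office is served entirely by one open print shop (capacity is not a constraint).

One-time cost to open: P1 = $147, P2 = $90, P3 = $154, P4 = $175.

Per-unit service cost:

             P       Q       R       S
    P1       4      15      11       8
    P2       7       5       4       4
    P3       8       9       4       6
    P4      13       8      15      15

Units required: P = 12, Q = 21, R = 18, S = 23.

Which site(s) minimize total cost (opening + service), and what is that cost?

For any fixed open set, each office goes to its cheapest open site; total = fixed + service.
{P2}: P→P2 7·12=84, Q→P2 5·21=105, R→P2 4·18=72, S→P2 4·23=92. Service 353; fixed 90; total 443.
{P1, P2}: service 317 + fixed 237 = 554
{P2, P3}: service 353 + fixed 244 = 597
{P1, P2, P3, P4}: P→P1 4·12=48, Q→P2 5·21=105, R→P2 4·18=72, S→P2 4·23=92. Service 317; fixed 566; total 883.
No other subset beats 443.

Open P2 only; minimum total cost 443.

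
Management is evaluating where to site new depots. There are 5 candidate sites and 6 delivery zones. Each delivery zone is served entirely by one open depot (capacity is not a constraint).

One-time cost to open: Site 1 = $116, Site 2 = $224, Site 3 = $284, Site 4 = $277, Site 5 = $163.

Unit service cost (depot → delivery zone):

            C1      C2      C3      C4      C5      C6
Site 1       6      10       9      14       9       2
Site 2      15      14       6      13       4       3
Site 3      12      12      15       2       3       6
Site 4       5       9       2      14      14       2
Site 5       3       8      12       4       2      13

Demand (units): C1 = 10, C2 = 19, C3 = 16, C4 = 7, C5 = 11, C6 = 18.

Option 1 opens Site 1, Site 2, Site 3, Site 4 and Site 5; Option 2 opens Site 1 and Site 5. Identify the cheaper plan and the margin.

Option 1: {Site 1, Site 2, Site 3, Site 4, Site 5}: C1→Site 5 3·10=30, C2→Site 5 8·19=152, C3→Site 4 2·16=32, C4→Site 3 2·7=14, C5→Site 5 2·11=22, C6→Site 1 2·18=36. Service 286; fixed 1064; total 1350.
Option 2: {Site 1, Site 5}: C1→Site 5 3·10=30, C2→Site 5 8·19=152, C3→Site 1 9·16=144, C4→Site 5 4·7=28, C5→Site 5 2·11=22, C6→Site 1 2·18=36. Service 412; fixed 279; total 691.
Difference: |1350 − 691| = 659.

Option 2 is cheaper by 659.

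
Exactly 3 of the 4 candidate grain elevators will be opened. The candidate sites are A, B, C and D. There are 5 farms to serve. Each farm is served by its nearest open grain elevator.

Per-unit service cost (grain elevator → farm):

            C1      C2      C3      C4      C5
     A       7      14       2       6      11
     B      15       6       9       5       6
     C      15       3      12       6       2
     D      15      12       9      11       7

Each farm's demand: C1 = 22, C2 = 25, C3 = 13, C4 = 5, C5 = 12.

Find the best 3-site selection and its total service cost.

Choose A, B and C; total service cost 304.

With exactly 3 open, each farm uses its cheapest among the chosen.
{A, B, C}: C1→A 7·22=154, C2→C 3·25=75, C3→A 2·13=26, C4→B 5·5=25, C5→C 2·12=24. Service cost 304.
{A, C, D}: service cost 309
{A, B, D}: service cost 427
Among all 4 size-3 choices, {A, B, C} is lowest.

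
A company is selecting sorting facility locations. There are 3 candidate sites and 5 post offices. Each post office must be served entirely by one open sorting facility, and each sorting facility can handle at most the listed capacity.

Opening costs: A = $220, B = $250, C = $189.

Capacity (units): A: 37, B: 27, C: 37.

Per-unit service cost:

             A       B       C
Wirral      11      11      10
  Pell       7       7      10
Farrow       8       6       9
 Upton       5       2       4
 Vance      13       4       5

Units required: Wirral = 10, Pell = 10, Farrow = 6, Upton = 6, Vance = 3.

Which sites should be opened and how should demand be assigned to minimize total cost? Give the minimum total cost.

Open {C}: Wirral→C 10·10=100, Pell→C 10·10=100, Farrow→C 9·6=54, Upton→C 4·6=24, Vance→C 5·3=15.
Loads: C carries 35/37. Service 293; fixed 189; total 482.
Next best feasible plan costs 517.

Minimum total cost: 482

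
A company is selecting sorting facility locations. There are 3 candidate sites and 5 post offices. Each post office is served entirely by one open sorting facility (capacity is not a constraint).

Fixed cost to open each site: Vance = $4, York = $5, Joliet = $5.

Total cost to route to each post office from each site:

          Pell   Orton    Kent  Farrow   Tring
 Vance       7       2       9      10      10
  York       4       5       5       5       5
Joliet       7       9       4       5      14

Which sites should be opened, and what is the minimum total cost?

For any fixed open set, each post office goes to its cheapest open site; total = fixed + service.
{York}: Pell→York 4, Orton→York 5, Kent→York 5, Farrow→York 5, Tring→York 5. Service 24; fixed 5; total 29.
{Vance, York}: Pell→York 4, Orton→Vance 2, Kent→York 5, Farrow→York 5, Tring→York 5. Service 21; fixed 9; total 30.
{York, Joliet}: Pell→York 4, Orton→York 5, Kent→Joliet 4, Farrow→York 5, Tring→York 5. Service 23; fixed 10; total 33.
{Vance, York, Joliet}: Pell→York 4, Orton→Vance 2, Kent→Joliet 4, Farrow→York 5, Tring→York 5. Service 20; fixed 14; total 34.
(All 7 nonempty subsets were checked; York only is lowest.)

Open York only; minimum total cost 29.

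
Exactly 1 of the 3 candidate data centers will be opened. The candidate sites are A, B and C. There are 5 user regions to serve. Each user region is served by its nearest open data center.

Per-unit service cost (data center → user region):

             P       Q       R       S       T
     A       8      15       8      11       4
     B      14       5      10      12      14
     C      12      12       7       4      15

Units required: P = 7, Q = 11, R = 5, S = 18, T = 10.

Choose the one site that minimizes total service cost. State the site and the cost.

Choose C only; total service cost 473.

With exactly 1 open, each user region uses its cheapest among the chosen.
{C}: P→C 12·7=84, Q→C 12·11=132, R→C 7·5=35, S→C 4·18=72, T→C 15·10=150. Service cost 473.
{A}: service cost 499
{B}: service cost 559
Among all 3 size-1 choices, {C} is lowest.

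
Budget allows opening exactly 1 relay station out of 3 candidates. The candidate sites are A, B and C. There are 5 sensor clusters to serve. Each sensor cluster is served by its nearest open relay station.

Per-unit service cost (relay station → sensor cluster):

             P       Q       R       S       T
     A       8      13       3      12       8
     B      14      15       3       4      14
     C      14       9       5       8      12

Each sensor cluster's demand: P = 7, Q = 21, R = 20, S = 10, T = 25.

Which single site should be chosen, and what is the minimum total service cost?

With exactly 1 open, each sensor cluster uses its cheapest among the chosen.
{A}: P→A 8·7=56, Q→A 13·21=273, R→A 3·20=60, S→A 12·10=120, T→A 8·25=200. Service cost 709.
{C}: service cost 767
{B}: service cost 863
Among all 3 size-1 choices, {A} is lowest.

Choose A only; total service cost 709.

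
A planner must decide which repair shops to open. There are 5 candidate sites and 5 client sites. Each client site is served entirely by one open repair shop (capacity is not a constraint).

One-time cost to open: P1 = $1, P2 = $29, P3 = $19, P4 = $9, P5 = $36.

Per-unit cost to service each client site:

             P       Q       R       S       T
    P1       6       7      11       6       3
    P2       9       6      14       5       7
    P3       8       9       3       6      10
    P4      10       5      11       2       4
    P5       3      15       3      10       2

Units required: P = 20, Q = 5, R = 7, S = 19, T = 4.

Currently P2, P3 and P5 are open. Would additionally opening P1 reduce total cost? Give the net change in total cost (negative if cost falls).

No — net change +1 (cost rises by 1).

Current service cost with {P2, P3, P5}: 214.
Adding P1: each client site re-picks its cheapest; new service cost 214, saving 0.
Extra fixed cost: 1. Net change = 1 − 0 = 1.
(Totals: 298 → 299.)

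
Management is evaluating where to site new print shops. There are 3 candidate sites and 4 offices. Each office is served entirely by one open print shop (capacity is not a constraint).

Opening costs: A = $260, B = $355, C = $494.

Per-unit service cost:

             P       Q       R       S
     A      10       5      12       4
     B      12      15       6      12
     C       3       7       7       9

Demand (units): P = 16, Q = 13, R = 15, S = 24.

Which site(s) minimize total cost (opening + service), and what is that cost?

For any fixed open set, each office goes to its cheapest open site; total = fixed + service.
{A}: P→A 10·16=160, Q→A 5·13=65, R→A 12·15=180, S→A 4·24=96. Service 501; fixed 260; total 761.
{C}: service 460 + fixed 494 = 954
{A, B}: P→A 10·16=160, Q→A 5·13=65, R→B 6·15=90, S→A 4·24=96. Service 411; fixed 615; total 1026.
{A, B, C}: service 299 + fixed 1109 = 1408
(All 7 nonempty subsets were checked; A only is lowest.)

Open A only; minimum total cost 761.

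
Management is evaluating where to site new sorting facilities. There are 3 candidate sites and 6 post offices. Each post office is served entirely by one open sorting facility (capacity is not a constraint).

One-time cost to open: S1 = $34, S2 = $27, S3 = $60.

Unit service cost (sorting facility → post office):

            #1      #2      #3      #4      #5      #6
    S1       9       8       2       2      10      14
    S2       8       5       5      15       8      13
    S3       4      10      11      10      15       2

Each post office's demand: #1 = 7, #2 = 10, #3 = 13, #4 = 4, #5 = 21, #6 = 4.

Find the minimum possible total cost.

For any fixed open set, each post office goes to its cheapest open site; total = fixed + service.
{S1, S2, S3}: #1→S3 4·7=28, #2→S2 5·10=50, #3→S1 2·13=26, #4→S1 2·4=8, #5→S2 8·21=168, #6→S3 2·4=8. Service 288; fixed 121; total 409.
{S1, S2}: service 360 + fixed 61 = 421
{S2, S3}: service 359 + fixed 87 = 446
{S2}: #1→S2 8·7=56, #2→S2 5·10=50, #3→S2 5·13=65, #4→S2 15·4=60, #5→S2 8·21=168, #6→S2 13·4=52. Service 451; fixed 27; total 478.
No other subset beats 409.

Minimum total cost: 409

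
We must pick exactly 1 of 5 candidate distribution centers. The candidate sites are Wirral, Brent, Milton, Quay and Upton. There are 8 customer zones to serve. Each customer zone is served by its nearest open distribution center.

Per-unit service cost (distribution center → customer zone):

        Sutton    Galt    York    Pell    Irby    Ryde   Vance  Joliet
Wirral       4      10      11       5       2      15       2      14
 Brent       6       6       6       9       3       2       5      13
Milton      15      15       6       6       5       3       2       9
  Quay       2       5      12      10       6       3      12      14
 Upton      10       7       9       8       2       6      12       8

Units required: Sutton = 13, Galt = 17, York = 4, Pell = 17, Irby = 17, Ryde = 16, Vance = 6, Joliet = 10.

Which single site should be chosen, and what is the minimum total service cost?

Choose Brent only; total service cost 600.

With exactly 1 open, each customer zone uses its cheapest among the chosen.
{Brent}: Sutton→Brent 6·13=78, Galt→Brent 6·17=102, York→Brent 6·4=24, Pell→Brent 9·17=153, Irby→Brent 3·17=51, Ryde→Brent 2·16=32, Vance→Brent 5·6=30, Joliet→Brent 13·10=130. Service cost 600.
{Quay}: service cost 691
{Upton}: service cost 703
Among all 5 size-1 choices, {Brent} is lowest.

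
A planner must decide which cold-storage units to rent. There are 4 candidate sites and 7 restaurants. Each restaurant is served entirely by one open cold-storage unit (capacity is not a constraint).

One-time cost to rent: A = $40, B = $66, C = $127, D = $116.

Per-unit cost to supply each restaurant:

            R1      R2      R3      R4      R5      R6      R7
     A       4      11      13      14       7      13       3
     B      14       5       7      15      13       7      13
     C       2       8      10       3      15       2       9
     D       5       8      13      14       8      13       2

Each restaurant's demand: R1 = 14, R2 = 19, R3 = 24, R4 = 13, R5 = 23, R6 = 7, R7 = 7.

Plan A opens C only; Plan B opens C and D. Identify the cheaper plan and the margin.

Plan A: {C}: R1→C 2·14=28, R2→C 8·19=152, R3→C 10·24=240, R4→C 3·13=39, R5→C 15·23=345, R6→C 2·7=14, R7→C 9·7=63. Service 881; fixed 127; total 1008.
Plan B: {C, D}: R1→C 2·14=28, R2→C 8·19=152, R3→C 10·24=240, R4→C 3·13=39, R5→D 8·23=184, R6→C 2·7=14, R7→D 2·7=14. Service 671; fixed 243; total 914.
Difference: |1008 − 914| = 94.

Plan B is cheaper by 94.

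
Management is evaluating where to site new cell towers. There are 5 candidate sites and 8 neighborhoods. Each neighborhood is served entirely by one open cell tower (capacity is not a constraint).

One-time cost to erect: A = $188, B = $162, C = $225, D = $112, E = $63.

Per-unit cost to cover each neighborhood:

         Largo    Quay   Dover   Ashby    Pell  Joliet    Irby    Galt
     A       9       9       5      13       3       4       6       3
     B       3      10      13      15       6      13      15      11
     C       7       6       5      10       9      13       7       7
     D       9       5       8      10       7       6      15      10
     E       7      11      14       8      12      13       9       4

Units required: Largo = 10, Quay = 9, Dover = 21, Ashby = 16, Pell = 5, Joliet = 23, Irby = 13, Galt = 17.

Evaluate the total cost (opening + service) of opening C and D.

Total cost: 1100

Each neighborhood is assigned to its cheapest site among the open ones.
{C, D}: Largo→C 7·10=70, Quay→D 5·9=45, Dover→C 5·21=105, Ashby→C 10·16=160, Pell→D 7·5=35, Joliet→D 6·23=138, Irby→C 7·13=91, Galt→C 7·17=119. Service 763; fixed 337; total 1100.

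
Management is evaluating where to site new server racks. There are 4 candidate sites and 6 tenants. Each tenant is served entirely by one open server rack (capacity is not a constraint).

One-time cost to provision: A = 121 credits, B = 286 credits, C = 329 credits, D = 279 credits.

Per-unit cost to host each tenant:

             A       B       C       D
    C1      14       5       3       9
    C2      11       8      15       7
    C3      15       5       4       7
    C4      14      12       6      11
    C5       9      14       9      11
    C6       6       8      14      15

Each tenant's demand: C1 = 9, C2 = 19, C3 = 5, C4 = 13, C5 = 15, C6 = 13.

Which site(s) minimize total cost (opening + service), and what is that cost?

Open A only; minimum total cost 926.

For any fixed open set, each tenant goes to its cheapest open site; total = fixed + service.
{A}: C1→A 14·9=126, C2→A 11·19=209, C3→A 15·5=75, C4→A 14·13=182, C5→A 9·15=135, C6→A 6·13=78. Service 805; fixed 121; total 926.
{B}: service 692 + fixed 286 = 978
{A, C}: service 547 + fixed 450 = 997
{A, B, C, D}: C1→C 3·9=27, C2→D 7·19=133, C3→C 4·5=20, C4→C 6·13=78, C5→A 9·15=135, C6→A 6·13=78. Service 471; fixed 1015; total 1486.
No other subset beats 926.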